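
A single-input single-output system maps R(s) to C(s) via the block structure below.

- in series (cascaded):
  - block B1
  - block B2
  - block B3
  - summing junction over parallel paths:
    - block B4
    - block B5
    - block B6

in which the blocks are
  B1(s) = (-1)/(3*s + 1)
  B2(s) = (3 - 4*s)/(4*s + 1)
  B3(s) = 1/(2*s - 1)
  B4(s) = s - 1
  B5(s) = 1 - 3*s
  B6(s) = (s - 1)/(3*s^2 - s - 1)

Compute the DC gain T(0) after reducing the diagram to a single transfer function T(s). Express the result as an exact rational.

Step 1: add B4, B5, B6 (parallel) = (-6*s^3 + 2*s^2 + 3*s - 1)/(3*s^2 - s - 1)
Step 2: reduce the series chain B1, B2, B3, (B4+B5+B6) = (-24*s^4 + 26*s^3 + 6*s^2 - 13*s + 3)/(72*s^5 - 18*s^4 - 41*s^3 + 6*s + 1)
Evaluating the step-2 result (the overall T(s)) at s = 0 gives T(0) = 3/1 = 3.

Final answer: 3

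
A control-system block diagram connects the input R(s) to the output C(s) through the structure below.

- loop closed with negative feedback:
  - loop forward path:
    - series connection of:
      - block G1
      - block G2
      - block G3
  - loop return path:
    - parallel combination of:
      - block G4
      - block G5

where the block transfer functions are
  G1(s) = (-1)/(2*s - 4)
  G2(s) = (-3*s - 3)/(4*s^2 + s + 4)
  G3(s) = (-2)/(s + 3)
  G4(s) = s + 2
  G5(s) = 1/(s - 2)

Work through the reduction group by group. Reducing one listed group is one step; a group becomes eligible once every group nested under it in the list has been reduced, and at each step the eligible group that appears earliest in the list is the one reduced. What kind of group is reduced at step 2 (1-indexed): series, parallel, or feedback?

Reducing step by step:

1. combine G1, G2, G3 in series
2. add G4, G5 (parallel)
3. close the feedback loop around (G1*G2*G3), (G4+G5)
The group at step 2 is a parallel group.

Answer: parallel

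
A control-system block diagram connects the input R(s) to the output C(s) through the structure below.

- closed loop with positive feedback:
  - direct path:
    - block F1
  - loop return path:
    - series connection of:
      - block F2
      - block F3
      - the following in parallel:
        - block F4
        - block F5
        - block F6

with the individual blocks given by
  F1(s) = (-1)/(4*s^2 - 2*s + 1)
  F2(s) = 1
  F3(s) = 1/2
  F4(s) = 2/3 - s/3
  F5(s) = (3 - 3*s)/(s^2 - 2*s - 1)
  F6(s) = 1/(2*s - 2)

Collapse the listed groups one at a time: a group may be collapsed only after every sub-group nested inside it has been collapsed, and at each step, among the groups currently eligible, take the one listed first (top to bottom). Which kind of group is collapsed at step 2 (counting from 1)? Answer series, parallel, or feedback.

(1) parallel reduction of F4, F5, F6
(2) reduce the series chain F2, F3, (F4+F5+F6)
(3) apply the feedback formula to F1, (F2*F3*(F4+F5+F6))
Step 2: series.

Hence the answer: series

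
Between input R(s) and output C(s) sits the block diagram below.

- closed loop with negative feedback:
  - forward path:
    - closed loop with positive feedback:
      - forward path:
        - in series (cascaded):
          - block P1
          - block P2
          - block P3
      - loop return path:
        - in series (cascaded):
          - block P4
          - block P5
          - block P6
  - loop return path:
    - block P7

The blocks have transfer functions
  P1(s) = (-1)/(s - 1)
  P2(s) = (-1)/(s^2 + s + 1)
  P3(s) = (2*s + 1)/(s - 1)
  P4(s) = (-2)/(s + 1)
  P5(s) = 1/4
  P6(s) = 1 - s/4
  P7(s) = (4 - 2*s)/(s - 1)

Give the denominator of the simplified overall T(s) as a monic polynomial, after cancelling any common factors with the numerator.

Step 1. series reduction of P1, P2, P3 = (2*s + 1)/(s^4 - s^3 - s + 1)
Step 2. combine P4, P5, P6 in series = (s - 4)/(8*s + 8)
Step 3. reduce the feedback loop with forward (P1*P2*P3) and return (P4*P5*P6) = (16*s^2 + 24*s + 8)/(8*s^5 - 8*s^3 - 10*s^2 + 7*s + 12)
Step 4. close the feedback loop around [(P1*P2*P3)/(1-(P1*P2*P3)*(P4*P5*P6))], P7 = (16*s^3 + 8*s^2 - 16*s - 8)/(8*s^6 - 8*s^5 - 8*s^4 - 34*s^3 + 33*s^2 + 85*s + 20)
The result of step 4 is T(s) in lowest terms. Its denominator has leading coefficient 8; dividing the denominator through by 8 makes it monic.

Final answer: s^6 - s^5 - s^4 - 17*s^3/4 + 33*s^2/8 + 85*s/8 + 5/2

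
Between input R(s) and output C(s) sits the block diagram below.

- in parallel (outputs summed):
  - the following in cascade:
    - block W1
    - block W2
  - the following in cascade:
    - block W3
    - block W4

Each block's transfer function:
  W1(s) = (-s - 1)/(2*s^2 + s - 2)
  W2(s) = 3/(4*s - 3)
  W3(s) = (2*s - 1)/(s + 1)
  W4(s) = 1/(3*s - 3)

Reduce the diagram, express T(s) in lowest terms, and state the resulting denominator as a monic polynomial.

First reduce the diagram to T(s).

1. series reduction of W1, W2 -> (-3*s - 3)/(8*s^3 - 2*s^2 - 11*s + 6)
2. reduce the series chain W3, W4 -> (2*s - 1)/(3*s^2 - 3)
3. parallel reduction of (W1*W2), (W3*W4) -> (16*s^4 - 21*s^3 - 29*s^2 + 32*s + 3)/(24*s^5 - 6*s^4 - 57*s^3 + 24*s^2 + 33*s - 18)
No further cancellation is possible in the step-3 result, so that is T(s). Its denominator becomes monic after dividing by the leading coefficient 24.

Answer: s^5 - s^4/4 - 19*s^3/8 + s^2 + 11*s/8 - 3/4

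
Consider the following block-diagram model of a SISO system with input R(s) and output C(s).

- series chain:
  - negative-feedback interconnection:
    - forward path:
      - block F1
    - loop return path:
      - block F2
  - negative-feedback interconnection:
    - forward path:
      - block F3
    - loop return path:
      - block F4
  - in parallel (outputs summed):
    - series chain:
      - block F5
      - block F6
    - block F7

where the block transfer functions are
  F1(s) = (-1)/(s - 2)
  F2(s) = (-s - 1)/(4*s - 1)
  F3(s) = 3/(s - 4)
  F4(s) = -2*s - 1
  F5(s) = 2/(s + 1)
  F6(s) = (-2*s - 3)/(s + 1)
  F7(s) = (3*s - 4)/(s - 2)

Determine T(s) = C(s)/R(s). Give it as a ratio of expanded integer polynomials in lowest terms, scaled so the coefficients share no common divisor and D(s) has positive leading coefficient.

First reduce the diagram to T(s).

1. close the feedback loop around F1, F2; result (1 - 4*s)/(4*s^2 - 8*s + 3)
2. apply the feedback formula to F3, F4; result (-3)/(5*s + 7)
3. multiply F5, F6 (series); result (-4*s - 6)/(s^2 + 2*s + 1)
4. sum the parallel branches (F5*F6), F7; result (3*s^3 - 2*s^2 - 3*s + 8)/(s^3 - 3*s - 2)
5. multiply [F1/(1+F1*F2)], [F3/(1+F3*F4)], ((F5*F6)+F7) (series), which is the overall transfer function T(s) = C(s)/R(s) in lowest terms

Answer: (36*s^4 - 33*s^3 - 30*s^2 + 105*s - 24)/(20*s^6 - 12*s^5 - 101*s^4 + 17*s^3 + 147*s^2 + 19*s - 42)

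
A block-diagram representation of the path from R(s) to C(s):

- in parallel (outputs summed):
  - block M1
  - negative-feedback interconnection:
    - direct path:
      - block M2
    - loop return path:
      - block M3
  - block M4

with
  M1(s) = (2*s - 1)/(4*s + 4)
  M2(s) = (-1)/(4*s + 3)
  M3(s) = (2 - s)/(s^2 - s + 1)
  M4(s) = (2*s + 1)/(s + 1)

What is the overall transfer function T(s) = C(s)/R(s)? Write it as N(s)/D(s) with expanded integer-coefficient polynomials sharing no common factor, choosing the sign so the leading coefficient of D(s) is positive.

[1] close the feedback loop around M2, M3 = (-s^2 + s - 1)/(4*s^3 - s^2 + 2*s + 1)
[2] combine M1, [M2/(1+M2*M3)], M4 in parallel; the result is T(s) itself (integer coefficients, no common factor, positive leading denominator coefficient)

Final answer: (40*s^4 - 2*s^3 + 17*s^2 + 16*s - 1)/(16*s^4 + 12*s^3 + 4*s^2 + 12*s + 4)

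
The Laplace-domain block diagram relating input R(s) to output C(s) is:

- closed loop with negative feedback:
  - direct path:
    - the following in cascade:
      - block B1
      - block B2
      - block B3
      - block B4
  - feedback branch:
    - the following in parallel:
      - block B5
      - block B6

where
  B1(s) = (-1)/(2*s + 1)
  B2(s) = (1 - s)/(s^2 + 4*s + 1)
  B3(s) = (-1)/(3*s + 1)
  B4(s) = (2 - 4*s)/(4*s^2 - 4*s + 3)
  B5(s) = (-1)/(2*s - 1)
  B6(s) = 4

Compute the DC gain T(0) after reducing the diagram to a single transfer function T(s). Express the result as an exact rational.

Answer: 2/13

Working:
Step 1 - cascade B1, B2, B3, B4 gives (4*s^2 - 6*s + 2)/(24*s^6 + 92*s^5 + 10*s^4 + 15*s^3 + 49*s^2 + 23*s + 3)
Step 2 - reduce the parallel group B5, B6 gives (8*s - 5)/(2*s - 1)
Step 3 - feedback reduction of (B1*B2*B3*B4), (B5+B6) gives (4*s^2 - 6*s + 2)/(24*s^6 + 92*s^5 + 10*s^4 + 15*s^3 + 65*s^2 - 3*s + 13)
The step-3 result is T(s). Setting s = 0: T(0) = 2/13.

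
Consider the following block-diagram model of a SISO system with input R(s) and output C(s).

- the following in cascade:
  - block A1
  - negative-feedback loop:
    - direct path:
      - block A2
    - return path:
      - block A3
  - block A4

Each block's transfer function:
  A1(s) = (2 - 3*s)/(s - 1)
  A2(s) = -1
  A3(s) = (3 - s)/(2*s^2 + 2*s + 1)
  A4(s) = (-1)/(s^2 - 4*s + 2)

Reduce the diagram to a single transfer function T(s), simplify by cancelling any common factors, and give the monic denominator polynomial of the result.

Answer: s^5 - 7*s^4/2 - 5*s^3/2 + 12*s^2 - 9*s + 2

Working:
Step 1. apply the feedback formula to A2, A3, giving (-2*s^2 - 2*s - 1)/(2*s^2 + 3*s - 2)
Step 2. series reduction of A1, [A2/(1+A2*A3)], A4, giving (-6*s^3 - 2*s^2 + s + 2)/(2*s^5 - 7*s^4 - 5*s^3 + 24*s^2 - 18*s + 4)
That last expression is T(s), already simplified. Scaling its denominator by 1/2 (the reciprocal of the leading coefficient) yields the monic denominator.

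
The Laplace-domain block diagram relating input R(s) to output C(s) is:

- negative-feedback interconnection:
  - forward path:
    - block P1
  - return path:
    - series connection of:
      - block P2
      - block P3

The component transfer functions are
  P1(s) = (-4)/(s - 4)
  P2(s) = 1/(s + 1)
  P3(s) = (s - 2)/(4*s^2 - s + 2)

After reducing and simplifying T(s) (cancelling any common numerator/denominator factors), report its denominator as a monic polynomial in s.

Step 1 - combine P2, P3 in series -> (s - 2)/(4*s^3 + 3*s^2 + s + 2)
Step 2 - feedback reduction of P1, (P2*P3) -> (-16*s^3 - 12*s^2 - 4*s - 8)/(4*s^4 - 13*s^3 - 11*s^2 - 6*s)
The result of step 2 is T(s) in lowest terms. Its denominator has leading coefficient 4; dividing the denominator through by 4 makes it monic.

Answer: s^4 - 13*s^3/4 - 11*s^2/4 - 3*s/2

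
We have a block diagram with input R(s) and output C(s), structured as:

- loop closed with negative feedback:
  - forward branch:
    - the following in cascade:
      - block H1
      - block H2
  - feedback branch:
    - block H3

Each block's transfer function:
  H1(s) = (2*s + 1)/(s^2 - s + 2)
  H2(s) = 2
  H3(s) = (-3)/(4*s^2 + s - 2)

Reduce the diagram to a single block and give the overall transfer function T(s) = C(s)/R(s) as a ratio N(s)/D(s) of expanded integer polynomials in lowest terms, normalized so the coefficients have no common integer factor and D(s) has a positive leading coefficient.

Reducing step by step:

(1) combine H1, H2 in series: (4*s + 2)/(s^2 - s + 2)
(2) close the feedback loop around (H1*H2), H3, giving the overall T(s)

Answer: (16*s^3 + 12*s^2 - 6*s - 4)/(4*s^4 - 3*s^3 + 5*s^2 - 8*s - 10)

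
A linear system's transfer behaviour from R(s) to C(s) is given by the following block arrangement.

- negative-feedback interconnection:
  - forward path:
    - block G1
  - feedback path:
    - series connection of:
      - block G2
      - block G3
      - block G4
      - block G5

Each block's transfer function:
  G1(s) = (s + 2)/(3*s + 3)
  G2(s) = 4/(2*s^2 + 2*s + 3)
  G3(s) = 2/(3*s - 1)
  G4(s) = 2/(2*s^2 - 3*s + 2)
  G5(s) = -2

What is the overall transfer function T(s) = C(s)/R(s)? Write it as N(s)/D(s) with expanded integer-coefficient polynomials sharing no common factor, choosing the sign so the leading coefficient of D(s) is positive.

The answer is (12*s^6 + 14*s^5 - 6*s^4 + 9*s^3 - 15*s^2 + 40*s - 12)/(36*s^6 + 6*s^5 + 12*s^4 - 15*s^3 + 12*s^2 + 19*s - 82).

Reasoning:
1. combine G2, G3, G4, G5 in series, giving (-32)/(12*s^5 - 10*s^4 + 14*s^3 - 19*s^2 + 23*s - 6)
2. reduce the feedback loop with forward G1 and return (G2*G3*G4*G5); the result is T(s) itself (integer coefficients, no common factor, positive leading denominator coefficient)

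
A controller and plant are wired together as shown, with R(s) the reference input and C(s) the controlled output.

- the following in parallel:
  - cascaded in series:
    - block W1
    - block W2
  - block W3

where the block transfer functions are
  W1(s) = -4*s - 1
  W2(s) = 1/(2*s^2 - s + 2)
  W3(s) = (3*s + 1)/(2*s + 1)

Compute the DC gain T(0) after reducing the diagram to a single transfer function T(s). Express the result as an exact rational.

First reduce the diagram to T(s).

1. cascade W1, W2: (-4*s - 1)/(2*s^2 - s + 2)
2. parallel reduction of (W1*W2), W3: (6*s^3 - 9*s^2 - s + 1)/(4*s^3 + 3*s + 2)
The step-2 result is T(s). Setting s = 0: T(0) = 1/2.

Answer: 1/2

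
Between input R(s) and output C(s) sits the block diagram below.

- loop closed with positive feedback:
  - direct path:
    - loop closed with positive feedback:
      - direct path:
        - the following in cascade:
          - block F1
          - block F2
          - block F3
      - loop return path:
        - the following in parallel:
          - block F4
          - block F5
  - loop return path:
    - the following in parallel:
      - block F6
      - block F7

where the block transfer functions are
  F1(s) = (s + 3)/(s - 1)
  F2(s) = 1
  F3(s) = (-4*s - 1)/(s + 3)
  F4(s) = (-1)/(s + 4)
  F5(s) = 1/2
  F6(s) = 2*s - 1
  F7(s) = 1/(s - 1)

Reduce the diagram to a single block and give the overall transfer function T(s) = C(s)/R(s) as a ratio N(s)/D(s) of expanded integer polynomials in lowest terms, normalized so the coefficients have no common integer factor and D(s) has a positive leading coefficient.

Step 1. combine F1, F2, F3 in series -> (-4*s - 1)/(s - 1)
Step 2. add F4, F5 (parallel) -> (s + 2)/(2*s + 8)
Step 3. close the feedback loop around (F1*F2*F3), (F4+F5) -> (-8*s^2 - 34*s - 8)/(6*s^2 + 15*s - 6)
Step 4. add F6, F7 (parallel) -> (2*s^2 - 3*s + 2)/(s - 1)
Step 5. collapse the loop ([(F1*F2*F3)/(1-(F1*F2*F3)*(F4+F5))] forward, (F6+F7) return) - this is the overall T(s), already in the required normalized form

Hence the answer: (-8*s^3 - 26*s^2 + 26*s + 8)/(16*s^4 + 50*s^3 - 61*s^2 + 23*s + 22)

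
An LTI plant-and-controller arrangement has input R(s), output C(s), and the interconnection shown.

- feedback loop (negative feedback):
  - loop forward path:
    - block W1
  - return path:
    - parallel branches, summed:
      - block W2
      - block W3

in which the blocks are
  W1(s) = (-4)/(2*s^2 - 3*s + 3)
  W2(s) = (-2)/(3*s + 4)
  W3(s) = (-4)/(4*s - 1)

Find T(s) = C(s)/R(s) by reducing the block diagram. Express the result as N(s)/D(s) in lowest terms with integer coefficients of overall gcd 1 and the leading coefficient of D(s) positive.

Step 1: combine W2, W3 in parallel gives (-20*s - 14)/(12*s^2 + 13*s - 4)
Step 2: reduce the feedback loop with forward W1 and return (W2+W3); the result is T(s) itself (integer coefficients, no common factor, positive leading denominator coefficient)

Answer: (-48*s^2 - 52*s + 16)/(24*s^4 - 10*s^3 - 11*s^2 + 131*s + 44)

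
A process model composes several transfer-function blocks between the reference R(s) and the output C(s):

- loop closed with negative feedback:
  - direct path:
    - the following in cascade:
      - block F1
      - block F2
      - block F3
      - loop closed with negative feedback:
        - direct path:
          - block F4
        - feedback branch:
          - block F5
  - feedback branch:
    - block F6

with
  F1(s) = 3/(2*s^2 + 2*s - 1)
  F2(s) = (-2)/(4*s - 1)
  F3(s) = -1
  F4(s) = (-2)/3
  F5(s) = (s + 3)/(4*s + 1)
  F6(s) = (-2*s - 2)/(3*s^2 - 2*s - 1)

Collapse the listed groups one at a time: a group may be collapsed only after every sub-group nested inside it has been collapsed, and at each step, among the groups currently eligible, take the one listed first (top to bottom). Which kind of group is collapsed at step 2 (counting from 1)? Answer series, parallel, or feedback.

The answer is series.

Reasoning:
[1] feedback reduction of F4, F5
[2] combine F1, F2, F3, [F4/(1+F4*F5)] in series
[3] apply the feedback formula to (F1*F2*F3*[F4/(1+F4*F5)]), F6
So the answer for step 2 is series.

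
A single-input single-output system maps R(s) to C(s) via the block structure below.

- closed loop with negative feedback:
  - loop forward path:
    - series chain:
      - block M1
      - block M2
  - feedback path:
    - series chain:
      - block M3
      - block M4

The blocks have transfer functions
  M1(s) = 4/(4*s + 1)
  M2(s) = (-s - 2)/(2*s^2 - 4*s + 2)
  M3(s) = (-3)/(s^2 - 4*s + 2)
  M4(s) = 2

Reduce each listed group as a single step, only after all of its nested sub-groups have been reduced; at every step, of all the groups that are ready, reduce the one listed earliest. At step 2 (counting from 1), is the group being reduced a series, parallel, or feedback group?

The answer is series.

Reasoning:
(1) combine M1, M2 in series
(2) combine M3, M4 in series
(3) reduce the feedback loop with forward (M1*M2) and return (M3*M4)
The group at step 2 is a series group.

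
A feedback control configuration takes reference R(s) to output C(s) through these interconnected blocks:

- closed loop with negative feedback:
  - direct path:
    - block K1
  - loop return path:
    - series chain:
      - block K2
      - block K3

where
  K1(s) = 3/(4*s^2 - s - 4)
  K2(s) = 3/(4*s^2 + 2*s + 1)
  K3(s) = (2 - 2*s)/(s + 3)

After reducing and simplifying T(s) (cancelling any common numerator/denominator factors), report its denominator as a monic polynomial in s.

[1] reduce the series chain K2, K3; result (6 - 6*s)/(4*s^3 + 14*s^2 + 7*s + 3)
[2] reduce the feedback loop with forward K1 and return (K2*K3); result (12*s^3 + 42*s^2 + 21*s + 9)/(16*s^5 + 52*s^4 - 2*s^3 - 51*s^2 - 49*s + 6)
No further cancellation is possible in the step-2 result, so that is T(s). Its denominator becomes monic after dividing by the leading coefficient 16.

Final answer: s^5 + 13*s^4/4 - s^3/8 - 51*s^2/16 - 49*s/16 + 3/8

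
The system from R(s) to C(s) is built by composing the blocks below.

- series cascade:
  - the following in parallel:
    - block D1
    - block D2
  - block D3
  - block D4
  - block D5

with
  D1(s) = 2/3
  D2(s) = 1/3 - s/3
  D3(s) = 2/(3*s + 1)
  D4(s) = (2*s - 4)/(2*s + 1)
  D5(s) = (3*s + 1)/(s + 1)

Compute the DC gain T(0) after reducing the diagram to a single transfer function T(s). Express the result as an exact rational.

Step 1. combine D1, D2 in parallel = 1 - s/3
Step 2. reduce the series chain (D1+D2), D3, D4, D5 = (-4*s^2 + 20*s - 24)/(6*s^2 + 9*s + 3)
Step 2 gives the overall T(s). Then T(0) = -24/3 = -8.

Therefore the answer is -8.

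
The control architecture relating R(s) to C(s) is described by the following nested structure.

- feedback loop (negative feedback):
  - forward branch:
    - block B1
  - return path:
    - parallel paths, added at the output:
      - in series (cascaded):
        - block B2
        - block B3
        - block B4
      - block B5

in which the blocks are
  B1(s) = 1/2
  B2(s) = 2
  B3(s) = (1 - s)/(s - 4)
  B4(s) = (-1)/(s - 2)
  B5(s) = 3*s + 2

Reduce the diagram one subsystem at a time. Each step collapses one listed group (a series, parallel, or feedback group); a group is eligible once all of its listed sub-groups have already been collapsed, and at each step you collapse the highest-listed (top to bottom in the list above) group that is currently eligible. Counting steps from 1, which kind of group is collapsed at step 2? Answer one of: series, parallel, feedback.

1. cascade B2, B3, B4
2. combine (B2*B3*B4), B5 in parallel
3. feedback reduction of B1, ((B2*B3*B4)+B5)
Step 2 collapses a parallel group.

Therefore the answer is parallel.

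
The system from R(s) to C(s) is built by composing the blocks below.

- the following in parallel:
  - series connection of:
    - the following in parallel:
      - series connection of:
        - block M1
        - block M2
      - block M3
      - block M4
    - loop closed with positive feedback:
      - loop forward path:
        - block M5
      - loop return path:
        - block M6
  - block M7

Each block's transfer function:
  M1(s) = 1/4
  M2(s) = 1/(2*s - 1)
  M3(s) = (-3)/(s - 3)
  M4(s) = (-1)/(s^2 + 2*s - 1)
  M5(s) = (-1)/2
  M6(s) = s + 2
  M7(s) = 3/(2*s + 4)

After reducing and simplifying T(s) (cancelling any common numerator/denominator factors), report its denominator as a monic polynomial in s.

1. cascade M1, M2 gives 1/(8*s - 4)
2. reduce the parallel group (M1*M2), M3, M4 gives (-23*s^3 - 45*s^2 + 69*s - 21)/(8*s^4 - 12*s^3 - 52*s^2 + 52*s - 12)
3. apply the feedback formula to M5, M6 gives (-1)/(s + 4)
4. combine ((M1*M2)+M3+M4), [M5/(1-M5*M6)] in series gives (23*s^3 + 45*s^2 - 69*s + 21)/(8*s^5 + 20*s^4 - 100*s^3 - 156*s^2 + 196*s - 48)
5. reduce the parallel group (((M1*M2)+M3+M4)*[M5/(1-M5*M6)]), M7 gives (12*s^5 + 53*s^4 - 59*s^3 - 213*s^2 + 177*s - 30)/(8*s^6 + 36*s^5 - 60*s^4 - 356*s^3 - 116*s^2 + 344*s - 96)
That last expression is T(s), already simplified. Scaling its denominator by 1/8 (the reciprocal of the leading coefficient) yields the monic denominator.

Final answer: s^6 + 9*s^5/2 - 15*s^4/2 - 89*s^3/2 - 29*s^2/2 + 43*s - 12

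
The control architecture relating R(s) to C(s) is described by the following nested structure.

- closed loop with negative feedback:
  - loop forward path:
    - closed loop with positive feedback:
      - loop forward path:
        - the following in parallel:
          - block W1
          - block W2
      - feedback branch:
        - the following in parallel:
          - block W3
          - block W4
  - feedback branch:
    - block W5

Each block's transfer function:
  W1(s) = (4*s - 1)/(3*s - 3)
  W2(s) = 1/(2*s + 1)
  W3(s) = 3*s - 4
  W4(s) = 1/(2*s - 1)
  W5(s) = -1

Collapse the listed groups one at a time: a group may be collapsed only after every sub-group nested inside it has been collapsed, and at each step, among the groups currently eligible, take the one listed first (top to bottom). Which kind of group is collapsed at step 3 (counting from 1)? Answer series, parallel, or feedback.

The answer is feedback.

Reasoning:
Step 1: combine W1, W2 in parallel
Step 2: sum the parallel branches W3, W4
Step 3: apply the feedback formula to (W1+W2), (W3+W4)
Step 4: close the feedback loop around [(W1+W2)/(1-(W1+W2)*(W3+W4))], W5
At step 3 the group reduced is feedback.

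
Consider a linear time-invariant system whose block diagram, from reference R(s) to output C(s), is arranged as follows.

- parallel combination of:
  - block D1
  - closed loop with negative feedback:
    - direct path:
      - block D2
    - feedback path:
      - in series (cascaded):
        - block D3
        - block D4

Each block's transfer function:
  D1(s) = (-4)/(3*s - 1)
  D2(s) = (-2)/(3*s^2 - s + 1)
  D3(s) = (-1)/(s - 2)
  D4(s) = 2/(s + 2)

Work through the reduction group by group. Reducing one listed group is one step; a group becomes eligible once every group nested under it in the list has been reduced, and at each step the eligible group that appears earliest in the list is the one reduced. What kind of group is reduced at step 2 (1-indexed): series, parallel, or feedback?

Answer: feedback

Working:
Step 1: combine D3, D4 in series
Step 2: reduce the feedback loop with forward D2 and return (D3*D4)
Step 3: combine D1, [D2/(1+D2*(D3*D4))] in parallel
At step 2 the group reduced is feedback.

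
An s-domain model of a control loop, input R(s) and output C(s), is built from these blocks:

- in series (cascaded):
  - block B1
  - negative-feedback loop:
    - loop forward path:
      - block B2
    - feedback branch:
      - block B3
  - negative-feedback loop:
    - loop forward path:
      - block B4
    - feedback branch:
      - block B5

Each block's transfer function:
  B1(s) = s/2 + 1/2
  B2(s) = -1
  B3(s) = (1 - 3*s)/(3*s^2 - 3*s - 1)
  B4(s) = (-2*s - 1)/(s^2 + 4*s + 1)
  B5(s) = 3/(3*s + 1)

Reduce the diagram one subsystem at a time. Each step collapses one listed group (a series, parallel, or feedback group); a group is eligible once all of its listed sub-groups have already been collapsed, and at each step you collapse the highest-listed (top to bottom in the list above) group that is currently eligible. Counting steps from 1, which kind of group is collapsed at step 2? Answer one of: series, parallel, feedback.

(1) feedback reduction of B2, B3
(2) reduce the feedback loop with forward B4 and return B5
(3) multiply B1, [B2/(1+B2*B3)], [B4/(1+B4*B5)] (series)
Step 2: feedback.

Answer: feedback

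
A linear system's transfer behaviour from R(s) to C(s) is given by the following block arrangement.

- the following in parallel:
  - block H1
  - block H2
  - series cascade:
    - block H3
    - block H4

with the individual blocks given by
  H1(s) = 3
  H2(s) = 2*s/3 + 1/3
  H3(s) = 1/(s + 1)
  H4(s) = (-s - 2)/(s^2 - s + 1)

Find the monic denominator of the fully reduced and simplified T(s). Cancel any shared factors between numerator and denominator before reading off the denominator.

Step 1: series reduction of H3, H4: (-s - 2)/(s^3 + 1)
Step 2: parallel reduction of H1, H2, (H3*H4): (2*s^4 + 10*s^3 - s + 4)/(3*s^3 + 3)
T(s) is the step-2 result (common factors already cancelled). Leading coefficient of the denominator: 3. Divide through by 3 for the monic polynomial.

Hence the answer: s^3 + 1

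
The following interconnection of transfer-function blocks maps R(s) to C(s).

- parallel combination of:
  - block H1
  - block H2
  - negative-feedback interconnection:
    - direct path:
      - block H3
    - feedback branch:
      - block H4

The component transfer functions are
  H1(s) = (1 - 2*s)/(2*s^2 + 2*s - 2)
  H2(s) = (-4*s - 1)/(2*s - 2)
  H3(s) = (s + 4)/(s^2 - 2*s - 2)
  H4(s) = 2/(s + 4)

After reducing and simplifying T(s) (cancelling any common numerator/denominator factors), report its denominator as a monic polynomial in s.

Step 1 - collapse the loop (H3 forward, H4 return) = (s + 4)/(s^2 - 2*s)
Step 2 - combine H1, H2, [H3/(1+H3*H4)] in parallel = (-4*s^5 + 3*s^4 + 28*s^3 - 16*s^2 - 14*s + 8)/(2*s^5 - 4*s^4 - 4*s^3 + 10*s^2 - 4*s)
No further cancellation is possible in the step-2 result, so that is T(s). Its denominator becomes monic after dividing by the leading coefficient 2.

Final answer: s^5 - 2*s^4 - 2*s^3 + 5*s^2 - 2*s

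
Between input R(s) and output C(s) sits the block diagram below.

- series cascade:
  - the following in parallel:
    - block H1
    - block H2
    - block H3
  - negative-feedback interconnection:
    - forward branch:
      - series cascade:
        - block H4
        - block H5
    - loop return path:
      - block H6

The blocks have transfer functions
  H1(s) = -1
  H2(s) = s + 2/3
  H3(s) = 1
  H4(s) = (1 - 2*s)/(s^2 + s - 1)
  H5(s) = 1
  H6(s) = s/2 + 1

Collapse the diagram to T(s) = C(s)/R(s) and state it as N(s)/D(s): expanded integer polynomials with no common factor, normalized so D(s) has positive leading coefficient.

First reduce the diagram to T(s).

(1) add H1, H2, H3 (parallel) -> s + 2/3
(2) multiply H4, H5 (series) -> (1 - 2*s)/(s^2 + s - 1)
(3) apply the feedback formula to (H4*H5), H6 -> (4*s - 2)/s
(4) cascade (H1+H2+H3), [(H4*H5)/(1+(H4*H5)*H6)]; the result is T(s) itself (integer coefficients, no common factor, positive leading denominator coefficient)

Answer: (12*s^2 + 2*s - 4)/(3*s)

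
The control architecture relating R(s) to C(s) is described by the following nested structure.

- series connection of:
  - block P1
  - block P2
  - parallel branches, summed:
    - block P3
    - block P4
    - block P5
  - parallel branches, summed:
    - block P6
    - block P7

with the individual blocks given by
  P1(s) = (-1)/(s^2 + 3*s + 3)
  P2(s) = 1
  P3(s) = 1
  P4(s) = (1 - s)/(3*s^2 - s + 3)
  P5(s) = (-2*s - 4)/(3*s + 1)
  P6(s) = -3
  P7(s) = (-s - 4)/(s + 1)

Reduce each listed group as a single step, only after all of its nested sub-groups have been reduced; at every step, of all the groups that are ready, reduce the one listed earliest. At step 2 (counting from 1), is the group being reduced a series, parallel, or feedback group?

Step 1. parallel reduction of P3, P4, P5
Step 2. combine P6, P7 in parallel
Step 3. reduce the series chain P1, P2, (P3+P4+P5), (P6+P7)
So the answer for step 2 is parallel.

Answer: parallel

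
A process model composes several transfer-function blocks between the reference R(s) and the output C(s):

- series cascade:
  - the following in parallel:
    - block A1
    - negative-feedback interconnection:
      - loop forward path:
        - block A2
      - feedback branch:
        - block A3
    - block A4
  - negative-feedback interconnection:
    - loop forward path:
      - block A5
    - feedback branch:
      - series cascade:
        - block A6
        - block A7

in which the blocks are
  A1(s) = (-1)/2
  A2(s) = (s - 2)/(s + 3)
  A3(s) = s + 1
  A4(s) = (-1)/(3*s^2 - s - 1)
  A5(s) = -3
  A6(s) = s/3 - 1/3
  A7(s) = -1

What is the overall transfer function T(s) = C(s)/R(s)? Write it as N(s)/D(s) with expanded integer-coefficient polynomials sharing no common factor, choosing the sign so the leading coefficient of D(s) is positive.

Step 1. collapse the loop (A2 forward, A3 return) = (s - 2)/(s^2 + 1)
Step 2. parallel reduction of A1, [A2/(1+A2*A3)], A4 = (-3*s^4 + 7*s^3 - 18*s^2 + 3*s + 3)/(6*s^4 - 2*s^3 + 4*s^2 - 2*s - 2)
Step 3. combine A6, A7 in series = 1/3 - s/3
Step 4. collapse the loop (A5 forward, (A6*A7) return) = (-3)/s
Step 5. combine (A1+[A2/(1+A2*A3)]+A4), [A5/(1+A5*(A6*A7))] in series: this yields T(s), and no further normalization is needed

Therefore the answer is (9*s^4 - 21*s^3 + 54*s^2 - 9*s - 9)/(6*s^5 - 2*s^4 + 4*s^3 - 2*s^2 - 2*s).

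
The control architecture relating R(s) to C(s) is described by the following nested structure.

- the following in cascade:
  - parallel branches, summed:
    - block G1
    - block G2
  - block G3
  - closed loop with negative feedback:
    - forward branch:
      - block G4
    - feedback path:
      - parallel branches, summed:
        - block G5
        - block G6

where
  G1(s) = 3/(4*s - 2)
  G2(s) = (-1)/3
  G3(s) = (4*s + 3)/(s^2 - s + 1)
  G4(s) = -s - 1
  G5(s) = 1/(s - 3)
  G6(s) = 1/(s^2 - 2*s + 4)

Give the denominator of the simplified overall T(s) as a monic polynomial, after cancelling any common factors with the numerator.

(1) parallel reduction of G1, G2, giving (11 - 4*s)/(12*s - 6)
(2) parallel reduction of G5, G6, giving (s^2 - s + 1)/(s^3 - 5*s^2 + 10*s - 12)
(3) close the feedback loop around G4, (G5+G6), giving (s^4 - 4*s^3 + 5*s^2 - 2*s - 12)/(5*s^2 - 10*s + 13)
(4) cascade (G1+G2), G3, [G4/(1+G4*(G5+G6))], giving (-16*s^6 + 96*s^5 - 175*s^4 + 60*s^3 + 293*s^2 - 450*s - 396)/(60*s^5 - 210*s^4 + 426*s^3 - 444*s^2 + 294*s - 78)
That last expression is T(s), already simplified. Scaling its denominator by 1/60 (the reciprocal of the leading coefficient) yields the monic denominator.

Final answer: s^5 - 7*s^4/2 + 71*s^3/10 - 37*s^2/5 + 49*s/10 - 13/10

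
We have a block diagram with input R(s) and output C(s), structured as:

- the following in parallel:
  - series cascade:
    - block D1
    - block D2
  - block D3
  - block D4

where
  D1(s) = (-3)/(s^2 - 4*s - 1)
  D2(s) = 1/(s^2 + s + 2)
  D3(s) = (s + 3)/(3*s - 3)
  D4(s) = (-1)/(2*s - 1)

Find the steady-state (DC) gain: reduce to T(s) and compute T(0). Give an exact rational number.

The answer is 3/2.

Reasoning:
(1) multiply D1, D2 (series): (-3)/(s^4 - 3*s^3 - 3*s^2 - 9*s - 2)
(2) add (D1*D2), D3, D4 (parallel): (2*s^6 - 4*s^5 - 12*s^4 - 24*s^3 - 40*s^2 + 23*s - 9)/(6*s^6 - 27*s^5 + 12*s^4 - 36*s^3 + 60*s^2 - 9*s - 6)
The step-2 result is T(s). Setting s = 0: T(0) = -9/(-6) = 3/2.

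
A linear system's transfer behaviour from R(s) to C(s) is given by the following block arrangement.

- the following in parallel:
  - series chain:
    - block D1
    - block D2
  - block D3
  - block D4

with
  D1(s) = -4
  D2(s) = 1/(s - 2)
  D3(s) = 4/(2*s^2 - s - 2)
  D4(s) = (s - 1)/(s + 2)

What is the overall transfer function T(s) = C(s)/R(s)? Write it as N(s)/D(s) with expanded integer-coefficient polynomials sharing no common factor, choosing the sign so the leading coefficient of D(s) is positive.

Step 1: cascade D1, D2 -> (-4)/(s - 2)
Step 2: sum the parallel branches (D1*D2), D3, D4; the result is T(s) itself (integer coefficients, no common factor, positive leading denominator coefficient)

Answer: (2*s^4 - 15*s^3 - 3*s^2 + 20*s - 4)/(2*s^4 - s^3 - 10*s^2 + 4*s + 8)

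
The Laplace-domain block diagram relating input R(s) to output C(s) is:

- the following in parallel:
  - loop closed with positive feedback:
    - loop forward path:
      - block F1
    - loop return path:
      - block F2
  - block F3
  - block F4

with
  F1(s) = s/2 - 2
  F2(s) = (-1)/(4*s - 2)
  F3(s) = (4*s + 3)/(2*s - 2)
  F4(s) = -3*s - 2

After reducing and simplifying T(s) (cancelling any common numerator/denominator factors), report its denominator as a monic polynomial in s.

Step 1 - reduce the feedback loop with forward F1 and return F2 -> (4*s^2 - 18*s + 8)/(9*s - 8)
Step 2 - add [F1/(1-F1*F2)], F3, F4 (parallel) -> (-46*s^3 + 58*s^2 + 67*s - 72)/(18*s^2 - 34*s + 16)
T(s) is the step-2 result (common factors already cancelled). Leading coefficient of the denominator: 18. Divide through by 18 for the monic polynomial.

Answer: s^2 - 17*s/9 + 8/9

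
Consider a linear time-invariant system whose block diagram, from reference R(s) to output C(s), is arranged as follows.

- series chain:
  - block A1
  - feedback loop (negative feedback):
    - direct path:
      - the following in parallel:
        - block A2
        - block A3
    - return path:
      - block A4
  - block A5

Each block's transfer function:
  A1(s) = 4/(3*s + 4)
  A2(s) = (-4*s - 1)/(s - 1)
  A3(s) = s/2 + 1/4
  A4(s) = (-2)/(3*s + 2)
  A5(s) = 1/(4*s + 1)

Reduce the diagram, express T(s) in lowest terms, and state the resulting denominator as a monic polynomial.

1. combine A2, A3 in parallel; result (2*s^2 - 17*s - 5)/(4*s - 4)
2. reduce the feedback loop with forward (A2+A3) and return A4; result (6*s^3 - 47*s^2 - 49*s - 10)/(8*s^2 + 30*s + 2)
3. combine A1, [(A2+A3)/(1+(A2+A3)*A4)], A5 in series; result (12*s^3 - 94*s^2 - 98*s - 20)/(48*s^4 + 256*s^3 + 313*s^2 + 79*s + 4)
T(s) is the step-3 result (common factors already cancelled). Leading coefficient of the denominator: 48. Divide through by 48 for the monic polynomial.

Final answer: s^4 + 16*s^3/3 + 313*s^2/48 + 79*s/48 + 1/12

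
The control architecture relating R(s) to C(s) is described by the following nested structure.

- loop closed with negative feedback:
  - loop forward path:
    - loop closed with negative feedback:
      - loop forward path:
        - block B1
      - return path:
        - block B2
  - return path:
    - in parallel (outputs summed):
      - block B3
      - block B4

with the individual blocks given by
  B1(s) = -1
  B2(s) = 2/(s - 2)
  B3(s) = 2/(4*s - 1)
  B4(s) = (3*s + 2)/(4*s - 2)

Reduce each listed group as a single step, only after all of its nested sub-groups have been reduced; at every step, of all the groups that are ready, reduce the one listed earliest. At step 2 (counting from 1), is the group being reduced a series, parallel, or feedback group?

[1] apply the feedback formula to B1, B2
[2] sum the parallel branches B3, B4
[3] close the feedback loop around [B1/(1+B1*B2)], (B3+B4)
So the answer for step 2 is parallel.

Hence the answer: parallel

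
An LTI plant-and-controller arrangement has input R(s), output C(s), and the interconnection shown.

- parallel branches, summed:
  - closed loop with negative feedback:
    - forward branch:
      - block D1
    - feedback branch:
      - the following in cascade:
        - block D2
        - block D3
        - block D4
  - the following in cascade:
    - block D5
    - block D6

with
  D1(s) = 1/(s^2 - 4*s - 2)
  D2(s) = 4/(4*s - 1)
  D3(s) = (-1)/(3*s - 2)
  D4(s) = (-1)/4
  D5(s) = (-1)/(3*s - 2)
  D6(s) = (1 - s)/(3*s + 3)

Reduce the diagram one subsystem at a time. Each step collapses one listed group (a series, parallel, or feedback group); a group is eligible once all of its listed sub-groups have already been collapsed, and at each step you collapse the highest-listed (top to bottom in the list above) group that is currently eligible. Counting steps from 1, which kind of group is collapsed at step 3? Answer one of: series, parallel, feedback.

Step 1 - multiply D2, D3, D4 (series)
Step 2 - close the feedback loop around D1, (D2*D3*D4)
Step 3 - multiply D5, D6 (series)
Step 4 - sum the parallel branches [D1/(1+D1*(D2*D3*D4))], (D5*D6)
So the answer for step 3 is series.

Answer: series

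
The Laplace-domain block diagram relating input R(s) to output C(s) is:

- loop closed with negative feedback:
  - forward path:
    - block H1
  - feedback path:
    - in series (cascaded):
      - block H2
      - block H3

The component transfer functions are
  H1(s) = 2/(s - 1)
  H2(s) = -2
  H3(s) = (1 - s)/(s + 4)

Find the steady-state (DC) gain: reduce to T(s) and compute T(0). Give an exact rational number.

First reduce the diagram to T(s).

Step 1: reduce the series chain H2, H3; result (2*s - 2)/(s + 4)
Step 2: collapse the loop (H1 forward, (H2*H3) return); result (2*s + 8)/(s^2 + 7*s - 8)
DC gain: substitute s = 0 into T(s) from step 2: T(0) = 8/(-8) = -1.

Answer: -1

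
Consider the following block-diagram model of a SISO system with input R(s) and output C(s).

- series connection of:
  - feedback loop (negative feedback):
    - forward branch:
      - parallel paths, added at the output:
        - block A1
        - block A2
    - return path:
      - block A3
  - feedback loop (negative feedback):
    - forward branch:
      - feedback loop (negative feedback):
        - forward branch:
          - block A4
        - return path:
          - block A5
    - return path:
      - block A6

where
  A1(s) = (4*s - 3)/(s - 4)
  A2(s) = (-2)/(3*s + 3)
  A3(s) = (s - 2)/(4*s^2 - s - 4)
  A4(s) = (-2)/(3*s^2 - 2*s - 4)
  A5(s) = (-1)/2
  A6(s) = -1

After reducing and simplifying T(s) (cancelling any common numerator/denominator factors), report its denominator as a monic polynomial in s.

The answer is s^5 - 13*s^4/4 - 47*s^3/12 + 119*s^2/12 + 5*s/12 - 25/6.

Reasoning:
(1) add A1, A2 (parallel) -> (12*s^2 + s - 1)/(3*s^2 - 9*s - 12)
(2) close the feedback loop around (A1+A2), A3 -> (48*s^4 - 8*s^3 - 53*s^2 - 3*s + 4)/(12*s^4 - 27*s^3 - 74*s^2 + 45*s + 50)
(3) feedback reduction of A4, A5 -> (-2)/(3*s^2 - 2*s - 3)
(4) collapse the loop ([A4/(1+A4*A5)] forward, A6 return) -> (-2)/(3*s^2 - 2*s - 1)
(5) series reduction of [(A1+A2)/(1+(A1+A2)*A3)], [[A4/(1+A4*A5)]/(1+[A4/(1+A4*A5)]*A6)] -> (-32*s^3 + 16*s^2 + 30*s - 8)/(12*s^5 - 39*s^4 - 47*s^3 + 119*s^2 + 5*s - 50)
That last expression is T(s), already simplified. Scaling its denominator by 1/12 (the reciprocal of the leading coefficient) yields the monic denominator.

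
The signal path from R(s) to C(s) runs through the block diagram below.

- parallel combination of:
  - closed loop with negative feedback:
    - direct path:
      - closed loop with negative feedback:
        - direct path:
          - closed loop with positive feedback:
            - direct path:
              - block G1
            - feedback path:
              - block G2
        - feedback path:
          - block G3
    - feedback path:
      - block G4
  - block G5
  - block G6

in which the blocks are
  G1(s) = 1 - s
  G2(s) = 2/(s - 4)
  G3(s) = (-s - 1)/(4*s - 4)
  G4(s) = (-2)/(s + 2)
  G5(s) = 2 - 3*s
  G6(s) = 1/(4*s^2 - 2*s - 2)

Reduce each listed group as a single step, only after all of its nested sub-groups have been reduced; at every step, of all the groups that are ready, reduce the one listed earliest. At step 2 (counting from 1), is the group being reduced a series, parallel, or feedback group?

Step 1 - reduce the feedback loop with forward G1 and return G2
Step 2 - close the feedback loop around [G1/(1-G1*G2)], G3
Step 3 - collapse the loop ([[G1/(1-G1*G2)]/(1+[G1/(1-G1*G2)]*G3)] forward, G4 return)
Step 4 - add [[[G1/(1-G1*G2)]/(1+[G1/(1-G1*G2)]*G3)]/(1+[[G1/(1-G1*G2)]/(1+[G1/(1-G1*G2)]*G3)]*G4)], G5, G6 (parallel)
Step 2: feedback.

Therefore the answer is feedback.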